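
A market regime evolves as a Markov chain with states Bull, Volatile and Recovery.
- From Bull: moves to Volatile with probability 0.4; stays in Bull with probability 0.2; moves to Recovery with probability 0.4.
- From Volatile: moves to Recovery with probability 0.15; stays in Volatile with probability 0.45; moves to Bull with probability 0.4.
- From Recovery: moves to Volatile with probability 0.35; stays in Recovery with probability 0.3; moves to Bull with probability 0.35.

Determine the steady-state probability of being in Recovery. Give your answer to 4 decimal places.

Let the stationary distribution be π with π = πP and π_1 + π_2 + π_3 = 1.
π_1 = 0.2·π_1 + 0.4·π_2 + 0.35·π_3
π_2 = 0.4·π_1 + 0.45·π_2 + 0.35·π_3
Solving with the normalization constraint gives π = (0.3220, 0.4068, 0.2712).
So the stationary probability of Recovery is 0.2712.

0.2712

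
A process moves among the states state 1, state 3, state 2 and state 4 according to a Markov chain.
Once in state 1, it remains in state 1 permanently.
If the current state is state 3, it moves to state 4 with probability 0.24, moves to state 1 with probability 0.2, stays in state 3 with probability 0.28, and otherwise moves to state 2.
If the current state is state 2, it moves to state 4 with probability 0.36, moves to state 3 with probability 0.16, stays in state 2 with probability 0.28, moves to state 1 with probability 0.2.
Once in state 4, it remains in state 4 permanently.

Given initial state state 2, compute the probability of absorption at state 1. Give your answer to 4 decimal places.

0.3716

Let h(s) be the probability of absorption at state 1 starting from transient state s. Then h(state 1) = 1 and h(state 4) = 0. By first-step analysis:
h(state 3) = 0.2·1 + 0.28·h(state 3) + 0.28·h(state 2) + 0.24·0
h(state 2) = 0.2·1 + 0.16·h(state 3) + 0.28·h(state 2) + 0.36·0
Solving: h(state 3) = 0.4223, h(state 2) = 0.3716.
Starting from state 2, the probability is 0.3716.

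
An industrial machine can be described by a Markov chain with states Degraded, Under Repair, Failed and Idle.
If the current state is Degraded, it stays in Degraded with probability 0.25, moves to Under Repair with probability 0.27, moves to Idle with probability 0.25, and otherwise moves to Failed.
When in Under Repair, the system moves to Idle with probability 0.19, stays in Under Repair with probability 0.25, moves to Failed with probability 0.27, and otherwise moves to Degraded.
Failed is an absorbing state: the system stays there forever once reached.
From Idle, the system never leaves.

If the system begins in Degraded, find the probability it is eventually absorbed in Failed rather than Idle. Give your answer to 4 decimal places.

0.5068

Let h(s) be the probability of absorption at Failed starting from transient state s. Then h(Failed) = 1 and h(Idle) = 0. By first-step analysis:
h(Degraded) = 0.25·h(Degraded) + 0.27·h(Under Repair) + 0.23·1 + 0.25·0
h(Under Repair) = 0.29·h(Degraded) + 0.25·h(Under Repair) + 0.27·1 + 0.19·0
Solving: h(Degraded) = 0.5068, h(Under Repair) = 0.5560.
Starting from Degraded, the probability is 0.5068.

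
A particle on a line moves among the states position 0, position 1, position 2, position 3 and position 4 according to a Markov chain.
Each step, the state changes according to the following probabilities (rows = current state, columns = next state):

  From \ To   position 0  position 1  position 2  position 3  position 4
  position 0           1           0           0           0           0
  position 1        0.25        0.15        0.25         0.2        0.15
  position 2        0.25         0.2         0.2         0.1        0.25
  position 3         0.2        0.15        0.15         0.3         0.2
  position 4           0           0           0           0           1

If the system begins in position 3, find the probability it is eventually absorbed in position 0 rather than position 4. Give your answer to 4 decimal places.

0.5190

Let h(s) be the probability of absorption at position 0 starting from transient state s. Then h(position 0) = 1 and h(position 4) = 0. By first-step analysis:
h(position 1) = 0.25·1 + 0.15·h(position 1) + 0.25·h(position 2) + 0.2·h(position 3) + 0.15·0
h(position 2) = 0.25·1 + 0.2·h(position 1) + 0.2·h(position 2) + 0.1·h(position 3) + 0.25·0
h(position 3) = 0.2·1 + 0.15·h(position 1) + 0.15·h(position 2) + 0.3·h(position 3) + 0.2·0
Solving: h(position 1) = 0.5691, h(position 2) = 0.5196, h(position 3) = 0.5190.
Starting from position 3, the probability is 0.5190.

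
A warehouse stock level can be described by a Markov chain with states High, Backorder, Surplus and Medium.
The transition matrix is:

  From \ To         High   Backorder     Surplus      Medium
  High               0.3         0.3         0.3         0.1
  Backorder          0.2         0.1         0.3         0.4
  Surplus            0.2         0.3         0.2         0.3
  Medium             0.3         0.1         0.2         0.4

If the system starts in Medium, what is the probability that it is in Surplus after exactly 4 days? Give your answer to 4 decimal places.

Propagate the distribution vector 4 days from Medium.
After 0 days: (0.0000, 0.0000, 0.0000, 1.0000)
After 1 day: (0.3000, 0.1000, 0.2000, 0.4000)
After 2 days: (0.2700, 0.2000, 0.2400, 0.2900)
After 3 days: (0.2560, 0.2020, 0.2470, 0.2950)
After 4 days: (0.2551, 0.2006, 0.2458, 0.2985)
P(in Surplus after 4 days) = 0.2458

0.2458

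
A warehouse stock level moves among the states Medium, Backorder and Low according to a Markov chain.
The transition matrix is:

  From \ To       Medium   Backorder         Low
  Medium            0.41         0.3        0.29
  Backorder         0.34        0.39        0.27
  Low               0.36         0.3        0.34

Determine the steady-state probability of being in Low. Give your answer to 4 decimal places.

0.2983

Let the stationary distribution be π with π = πP and π_1 + π_2 + π_3 = 1.
π_1 = 0.41·π_1 + 0.34·π_2 + 0.36·π_3
π_2 = 0.3·π_1 + 0.39·π_2 + 0.3·π_3
Solving with the normalization constraint gives π = (0.3720, 0.3297, 0.2983).
So the stationary probability of Low is 0.2983.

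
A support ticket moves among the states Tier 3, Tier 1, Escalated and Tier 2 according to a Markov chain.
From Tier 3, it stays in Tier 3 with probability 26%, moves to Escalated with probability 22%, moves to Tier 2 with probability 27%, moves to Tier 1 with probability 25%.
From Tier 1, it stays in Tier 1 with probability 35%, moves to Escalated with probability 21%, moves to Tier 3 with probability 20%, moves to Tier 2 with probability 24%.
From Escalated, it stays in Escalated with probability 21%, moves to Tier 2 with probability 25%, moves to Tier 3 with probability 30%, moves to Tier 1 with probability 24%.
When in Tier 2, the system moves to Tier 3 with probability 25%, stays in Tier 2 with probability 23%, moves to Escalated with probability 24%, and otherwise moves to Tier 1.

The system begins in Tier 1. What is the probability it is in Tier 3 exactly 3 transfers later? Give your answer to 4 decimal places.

Propagate the distribution vector 3 transfers from Tier 1.
After 0 transfers: (0.0000, 1.0000, 0.0000, 0.0000)
After 1 transfer: (0.2000, 0.3500, 0.2100, 0.2400)
After 2 transfers: (0.2450, 0.2901, 0.2192, 0.2457)
After 3 transfers: (0.2489, 0.2842, 0.2198, 0.2471)
P(in Tier 3 after 3 transfers) = 0.2489

0.2489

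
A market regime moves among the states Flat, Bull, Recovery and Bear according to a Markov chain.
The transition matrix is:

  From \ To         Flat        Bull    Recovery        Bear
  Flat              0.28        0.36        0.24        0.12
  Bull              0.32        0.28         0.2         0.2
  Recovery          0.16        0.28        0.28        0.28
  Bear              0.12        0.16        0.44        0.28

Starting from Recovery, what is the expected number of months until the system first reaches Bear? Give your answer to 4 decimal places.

4.5808

Let t(s) be the expected number of months to first reach Bear from state s, with t(Bear) = 0. Conditioning on the first month:
t(Flat) = 1 + 0.28·t(Flat) + 0.36·t(Bull) + 0.24·t(Recovery)
t(Bull) = 1 + 0.32·t(Flat) + 0.28·t(Bull) + 0.2·t(Recovery)
t(Recovery) = 1 + 0.16·t(Flat) + 0.28·t(Bull) + 0.28·t(Recovery)
Solving: t(Flat) = 5.4598, t(Bull) = 5.0879, t(Recovery) = 4.5808.
Expected months from Recovery to Bear: 4.5808.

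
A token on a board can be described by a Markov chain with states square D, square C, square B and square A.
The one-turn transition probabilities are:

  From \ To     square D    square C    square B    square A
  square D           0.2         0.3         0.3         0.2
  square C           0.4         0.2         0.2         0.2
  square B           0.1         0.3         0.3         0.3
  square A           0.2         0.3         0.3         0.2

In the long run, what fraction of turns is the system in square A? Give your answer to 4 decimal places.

0.2273

Let the stationary distribution be π with π = πP and π_1 + π_2 + π_3 + π_4 = 1.
π_1 = 0.2·π_1 + 0.4·π_2 + 0.1·π_3 + 0.2·π_4
π_2 = 0.3·π_1 + 0.2·π_2 + 0.3·π_3 + 0.3·π_4
π_3 = 0.3·π_1 + 0.2·π_2 + 0.3·π_3 + 0.3·π_4
Solving with the normalization constraint gives π = (0.2273, 0.2727, 0.2727, 0.2273).
So the stationary probability of square A is 0.2273.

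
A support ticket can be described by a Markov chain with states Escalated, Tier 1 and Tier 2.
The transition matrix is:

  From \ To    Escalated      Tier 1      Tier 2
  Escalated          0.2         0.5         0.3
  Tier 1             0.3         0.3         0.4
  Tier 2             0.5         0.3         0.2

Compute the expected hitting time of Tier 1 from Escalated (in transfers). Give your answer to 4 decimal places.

2.2449

Let t(s) be the expected number of transfers to first reach Tier 1 from state s, with t(Tier 1) = 0. Conditioning on the first transfer:
t(Escalated) = 1 + 0.2·t(Escalated) + 0.3·t(Tier 2)
t(Tier 2) = 1 + 0.5·t(Escalated) + 0.2·t(Tier 2)
Solving: t(Escalated) = 2.2449, t(Tier 2) = 2.6531.
Expected transfers from Escalated to Tier 1: 2.2449.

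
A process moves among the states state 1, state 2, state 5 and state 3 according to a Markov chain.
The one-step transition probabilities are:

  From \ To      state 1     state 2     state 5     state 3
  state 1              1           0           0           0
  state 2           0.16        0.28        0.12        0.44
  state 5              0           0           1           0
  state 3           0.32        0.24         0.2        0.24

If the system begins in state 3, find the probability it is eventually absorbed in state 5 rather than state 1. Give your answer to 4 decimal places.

Let h(s) be the probability of absorption at state 5 starting from transient state s. Then h(state 5) = 1 and h(state 1) = 0. By first-step analysis:
h(state 2) = 0.16·0 + 0.28·h(state 2) + 0.12·1 + 0.44·h(state 3)
h(state 3) = 0.32·0 + 0.24·h(state 2) + 0.2·1 + 0.24·h(state 3)
Solving: h(state 2) = 0.4058, h(state 3) = 0.3913.
Starting from state 3, the probability is 0.3913.

0.3913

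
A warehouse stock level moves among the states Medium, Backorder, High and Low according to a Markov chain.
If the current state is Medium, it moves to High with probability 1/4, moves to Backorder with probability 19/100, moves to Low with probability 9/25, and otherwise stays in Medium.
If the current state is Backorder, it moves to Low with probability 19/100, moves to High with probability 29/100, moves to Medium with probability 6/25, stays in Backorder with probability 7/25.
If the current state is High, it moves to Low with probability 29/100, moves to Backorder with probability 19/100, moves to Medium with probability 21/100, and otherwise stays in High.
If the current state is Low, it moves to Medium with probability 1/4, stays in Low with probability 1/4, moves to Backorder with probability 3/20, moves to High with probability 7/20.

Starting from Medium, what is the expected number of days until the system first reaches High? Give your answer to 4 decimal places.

Let t(s) be the expected number of days to first reach High from state s, with t(High) = 0. Conditioning on the first day:
t(Medium) = 1 + 0.2·t(Medium) + 0.19·t(Backorder) + 0.36·t(Low)
t(Backorder) = 1 + 0.24·t(Medium) + 0.28·t(Backorder) + 0.19·t(Low)
t(Low) = 1 + 0.25·t(Medium) + 0.15·t(Backorder) + 0.25·t(Low)
Solving: t(Medium) = 3.4811, t(Backorder) = 3.3860, t(Low) = 3.1709.
Expected days from Medium to High: 3.4811.

3.4811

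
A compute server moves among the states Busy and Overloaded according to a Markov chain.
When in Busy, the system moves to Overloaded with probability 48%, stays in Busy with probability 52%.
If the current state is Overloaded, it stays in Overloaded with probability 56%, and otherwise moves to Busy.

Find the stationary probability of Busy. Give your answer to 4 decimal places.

Let the stationary distribution be π with π = πP and π_1 + π_2 = 1.
π_1 = 0.52·π_1 + 0.44·π_2
Solving with the normalization constraint gives π = (0.4783, 0.5217).
So the stationary probability of Busy is 0.4783.

0.4783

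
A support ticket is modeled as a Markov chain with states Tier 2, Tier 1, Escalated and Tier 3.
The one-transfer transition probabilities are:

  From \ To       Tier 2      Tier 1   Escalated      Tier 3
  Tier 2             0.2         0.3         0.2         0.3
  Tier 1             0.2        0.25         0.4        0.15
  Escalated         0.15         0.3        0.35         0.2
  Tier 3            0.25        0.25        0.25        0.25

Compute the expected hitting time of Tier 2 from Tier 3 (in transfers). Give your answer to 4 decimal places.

Let t(s) be the expected number of transfers to first reach Tier 2 from state s, with t(Tier 2) = 0. Conditioning on the first transfer:
t(Tier 1) = 1 + 0.25·t(Tier 1) + 0.4·t(Escalated) + 0.15·t(Tier 3)
t(Escalated) = 1 + 0.3·t(Tier 1) + 0.35·t(Escalated) + 0.2·t(Tier 3)
t(Tier 3) = 1 + 0.25·t(Tier 1) + 0.25·t(Escalated) + 0.25·t(Tier 3)
Solving: t(Tier 1) = 5.2192, t(Escalated) = 5.4521, t(Tier 3) = 4.8904.
Expected transfers from Tier 3 to Tier 2: 4.8904.

4.8904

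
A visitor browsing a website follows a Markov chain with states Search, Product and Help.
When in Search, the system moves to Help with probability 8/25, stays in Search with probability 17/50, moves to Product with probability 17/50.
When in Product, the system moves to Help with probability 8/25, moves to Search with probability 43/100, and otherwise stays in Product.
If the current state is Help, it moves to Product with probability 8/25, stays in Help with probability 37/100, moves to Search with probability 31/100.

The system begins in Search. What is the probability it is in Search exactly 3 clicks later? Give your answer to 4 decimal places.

Propagate the distribution vector 3 clicks from Search.
After 0 clicks: (1.0000, 0.0000, 0.0000)
After 1 click: (0.3400, 0.3400, 0.3200)
After 2 clicks: (0.3610, 0.3030, 0.3360)
After 3 clicks: (0.3572, 0.3060, 0.3368)
P(in Search after 3 clicks) = 0.3572

0.3572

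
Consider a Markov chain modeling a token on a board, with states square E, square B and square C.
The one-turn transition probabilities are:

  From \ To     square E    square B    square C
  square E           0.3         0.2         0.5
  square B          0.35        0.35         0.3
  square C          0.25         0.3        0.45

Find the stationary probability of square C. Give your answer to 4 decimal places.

Let the stationary distribution be π with π = πP and π_1 + π_2 + π_3 = 1.
π_1 = 0.3·π_1 + 0.35·π_2 + 0.25·π_3
π_2 = 0.2·π_1 + 0.35·π_2 + 0.3·π_3
Solving with the normalization constraint gives π = (0.2932, 0.2849, 0.4219).
So the stationary probability of square C is 0.4219.

0.4219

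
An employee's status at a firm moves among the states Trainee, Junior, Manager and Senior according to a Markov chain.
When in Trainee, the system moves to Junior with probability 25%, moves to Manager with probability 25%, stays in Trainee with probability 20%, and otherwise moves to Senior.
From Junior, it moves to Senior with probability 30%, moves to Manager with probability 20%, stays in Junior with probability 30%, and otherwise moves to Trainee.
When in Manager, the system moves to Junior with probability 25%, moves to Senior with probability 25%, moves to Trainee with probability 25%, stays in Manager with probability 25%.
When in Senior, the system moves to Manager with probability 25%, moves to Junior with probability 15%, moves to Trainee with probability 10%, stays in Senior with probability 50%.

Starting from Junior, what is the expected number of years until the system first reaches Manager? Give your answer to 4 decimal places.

4.4077

Let t(s) be the expected number of years to first reach Manager from state s, with t(Manager) = 0. Conditioning on the first year:
t(Trainee) = 1 + 0.2·t(Trainee) + 0.25·t(Junior) + 0.3·t(Senior)
t(Junior) = 1 + 0.2·t(Trainee) + 0.3·t(Junior) + 0.3·t(Senior)
t(Senior) = 1 + 0.1·t(Trainee) + 0.15·t(Junior) + 0.5·t(Senior)
Solving: t(Trainee) = 4.1873, t(Junior) = 4.4077, t(Senior) = 4.1598.
Expected years from Junior to Manager: 4.4077.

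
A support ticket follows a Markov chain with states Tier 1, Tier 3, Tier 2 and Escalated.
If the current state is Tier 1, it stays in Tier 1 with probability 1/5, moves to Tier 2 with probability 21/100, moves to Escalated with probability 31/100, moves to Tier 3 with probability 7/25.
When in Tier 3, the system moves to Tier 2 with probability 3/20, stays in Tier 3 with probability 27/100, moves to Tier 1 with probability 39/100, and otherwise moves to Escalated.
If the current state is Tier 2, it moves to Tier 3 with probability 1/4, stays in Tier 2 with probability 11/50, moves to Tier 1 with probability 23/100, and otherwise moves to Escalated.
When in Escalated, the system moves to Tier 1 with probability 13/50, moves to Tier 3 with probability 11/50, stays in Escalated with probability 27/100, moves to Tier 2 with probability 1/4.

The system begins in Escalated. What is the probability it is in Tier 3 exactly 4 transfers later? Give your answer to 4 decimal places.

0.2552

Propagate the distribution vector 4 transfers from Escalated.
After 0 transfers: (0.0000, 0.0000, 0.0000, 1.0000)
After 1 transfer: (0.2600, 0.2200, 0.2500, 0.2700)
After 2 transfers: (0.2655, 0.2541, 0.2101, 0.2703)
After 3 transfers: (0.2708, 0.2549, 0.2077, 0.2666)
After 4 transfers: (0.2707, 0.2552, 0.2074, 0.2667)
P(in Tier 3 after 4 transfers) = 0.2552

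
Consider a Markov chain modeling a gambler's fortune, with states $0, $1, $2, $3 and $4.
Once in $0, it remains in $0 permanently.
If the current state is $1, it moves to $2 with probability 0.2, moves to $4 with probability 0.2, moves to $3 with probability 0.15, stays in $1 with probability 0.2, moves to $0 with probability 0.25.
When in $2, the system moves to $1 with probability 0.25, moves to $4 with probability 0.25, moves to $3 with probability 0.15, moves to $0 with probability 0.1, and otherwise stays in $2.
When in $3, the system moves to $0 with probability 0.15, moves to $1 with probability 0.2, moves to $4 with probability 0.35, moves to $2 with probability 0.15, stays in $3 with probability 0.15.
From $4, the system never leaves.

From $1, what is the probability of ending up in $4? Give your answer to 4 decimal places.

0.5320

Let h(s) be the probability of absorption at $4 starting from transient state s. Then h($4) = 1 and h($0) = 0. By first-step analysis:
h($1) = 0.25·0 + 0.2·h($1) + 0.2·h($2) + 0.15·h($3) + 0.2·1
h($2) = 0.1·0 + 0.25·h($1) + 0.25·h($2) + 0.15·h($3) + 0.25·1
h($3) = 0.15·0 + 0.2·h($1) + 0.15·h($2) + 0.15·h($3) + 0.35·1
Solving: h($1) = 0.5320, h($2) = 0.6407, h($3) = 0.6500.
Starting from $1, the probability is 0.5320.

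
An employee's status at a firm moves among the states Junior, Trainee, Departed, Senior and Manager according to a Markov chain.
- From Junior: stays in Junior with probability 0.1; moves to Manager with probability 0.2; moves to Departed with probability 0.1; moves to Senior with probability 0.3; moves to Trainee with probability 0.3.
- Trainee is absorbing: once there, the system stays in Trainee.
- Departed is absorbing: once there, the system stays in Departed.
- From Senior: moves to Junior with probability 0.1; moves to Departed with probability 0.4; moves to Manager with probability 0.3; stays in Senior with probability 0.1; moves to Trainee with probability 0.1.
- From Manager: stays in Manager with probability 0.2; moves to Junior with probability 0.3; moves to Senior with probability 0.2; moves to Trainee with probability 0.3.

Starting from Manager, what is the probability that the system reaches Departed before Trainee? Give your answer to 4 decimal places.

Let h(s) be the probability of absorption at Departed starting from transient state s. Then h(Departed) = 1 and h(Trainee) = 0. By first-step analysis:
h(Junior) = 0.1·h(Junior) + 0.3·0 + 0.1·1 + 0.3·h(Senior) + 0.2·h(Manager)
h(Senior) = 0.1·h(Junior) + 0.1·0 + 0.4·1 + 0.1·h(Senior) + 0.3·h(Manager)
h(Manager) = 0.3·h(Junior) + 0.3·0 + 0.2·h(Senior) + 0.2·h(Manager)
Solving: h(Junior) = 0.3670, h(Senior) = 0.5794, h(Manager) = 0.2825.
Starting from Manager, the probability is 0.2825.

0.2825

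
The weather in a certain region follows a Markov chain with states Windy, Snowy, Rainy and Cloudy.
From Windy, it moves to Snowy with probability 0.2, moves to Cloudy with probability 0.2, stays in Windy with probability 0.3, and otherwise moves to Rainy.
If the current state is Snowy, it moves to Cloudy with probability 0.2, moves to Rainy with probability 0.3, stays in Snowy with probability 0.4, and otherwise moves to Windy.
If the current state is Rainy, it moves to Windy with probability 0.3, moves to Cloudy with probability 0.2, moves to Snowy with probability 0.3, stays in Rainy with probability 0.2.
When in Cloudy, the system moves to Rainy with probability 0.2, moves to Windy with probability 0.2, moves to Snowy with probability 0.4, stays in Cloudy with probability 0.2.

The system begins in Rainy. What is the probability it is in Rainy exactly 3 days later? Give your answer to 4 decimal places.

0.2540

Propagate the distribution vector 3 days from Rainy.
After 0 days: (0.0000, 0.0000, 1.0000, 0.0000)
After 1 day: (0.3000, 0.3000, 0.2000, 0.2000)
After 2 days: (0.2200, 0.3200, 0.2600, 0.2000)
After 3 days: (0.2160, 0.3300, 0.2540, 0.2000)
P(in Rainy after 3 days) = 0.2540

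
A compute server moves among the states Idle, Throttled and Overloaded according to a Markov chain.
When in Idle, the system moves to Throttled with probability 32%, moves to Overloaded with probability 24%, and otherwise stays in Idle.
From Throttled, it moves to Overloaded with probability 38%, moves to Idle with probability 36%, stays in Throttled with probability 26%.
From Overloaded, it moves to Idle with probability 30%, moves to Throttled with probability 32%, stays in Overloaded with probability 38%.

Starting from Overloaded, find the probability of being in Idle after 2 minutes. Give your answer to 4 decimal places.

0.3612

Sum over the intermediate state after 1 minute:
P = P(Overloaded→Idle)·P(Idle→Idle) + P(Overloaded→Throttled)·P(Throttled→Idle) + P(Overloaded→Overloaded)·P(Overloaded→Idle)
  = 0.3×0.44 + 0.32×0.36 + 0.38×0.3
  = 0.1320 + 0.1152 + 0.1140 = 0.3612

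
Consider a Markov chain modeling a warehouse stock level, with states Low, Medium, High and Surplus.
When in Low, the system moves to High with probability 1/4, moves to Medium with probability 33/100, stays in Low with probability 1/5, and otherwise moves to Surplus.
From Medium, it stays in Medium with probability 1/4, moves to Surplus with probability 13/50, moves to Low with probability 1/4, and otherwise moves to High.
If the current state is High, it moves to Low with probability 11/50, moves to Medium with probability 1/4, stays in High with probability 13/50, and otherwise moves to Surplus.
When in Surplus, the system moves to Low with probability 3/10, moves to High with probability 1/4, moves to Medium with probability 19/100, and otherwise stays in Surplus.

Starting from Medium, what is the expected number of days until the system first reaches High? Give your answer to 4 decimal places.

Let t(s) be the expected number of days to first reach High from state s, with t(High) = 0. Conditioning on the first day:
t(Low) = 1 + 0.2·t(Low) + 0.33·t(Medium) + 0.22·t(Surplus)
t(Medium) = 1 + 0.25·t(Low) + 0.25·t(Medium) + 0.26·t(Surplus)
t(Surplus) = 1 + 0.3·t(Low) + 0.19·t(Medium) + 0.26·t(Surplus)
Solving: t(Low) = 4.0444, t(Medium) = 4.0816, t(Surplus) = 4.0390.
Expected days from Medium to High: 4.0816.

4.0816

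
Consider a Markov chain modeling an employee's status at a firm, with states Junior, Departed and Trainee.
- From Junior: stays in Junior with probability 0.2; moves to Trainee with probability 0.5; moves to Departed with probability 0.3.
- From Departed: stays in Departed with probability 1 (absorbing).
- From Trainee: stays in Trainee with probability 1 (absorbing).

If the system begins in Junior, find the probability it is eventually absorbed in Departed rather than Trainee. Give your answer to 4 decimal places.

0.3750

Let h(s) be the probability of absorption at Departed starting from transient state s. Then h(Departed) = 1 and h(Trainee) = 0. By first-step analysis:
h(Junior) = 0.2·h(Junior) + 0.3·1 + 0.5·0
Solving: h(Junior) = 0.3750.
Starting from Junior, the probability is 0.3750.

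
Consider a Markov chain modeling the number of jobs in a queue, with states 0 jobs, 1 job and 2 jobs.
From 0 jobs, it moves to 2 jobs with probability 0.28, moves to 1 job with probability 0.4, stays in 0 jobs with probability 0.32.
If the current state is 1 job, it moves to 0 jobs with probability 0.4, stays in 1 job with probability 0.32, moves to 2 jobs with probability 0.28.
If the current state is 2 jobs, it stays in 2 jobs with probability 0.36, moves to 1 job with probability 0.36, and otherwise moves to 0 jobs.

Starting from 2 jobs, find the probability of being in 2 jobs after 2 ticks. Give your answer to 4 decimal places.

Sum over the intermediate state after 1 tick:
P = P(2 jobs→0 jobs)·P(0 jobs→2 jobs) + P(2 jobs→1 job)·P(1 job→2 jobs) + P(2 jobs→2 jobs)·P(2 jobs→2 jobs)
  = 0.28×0.28 + 0.36×0.28 + 0.36×0.36
  = 0.0784 + 0.1008 + 0.1296 = 0.3088

0.3088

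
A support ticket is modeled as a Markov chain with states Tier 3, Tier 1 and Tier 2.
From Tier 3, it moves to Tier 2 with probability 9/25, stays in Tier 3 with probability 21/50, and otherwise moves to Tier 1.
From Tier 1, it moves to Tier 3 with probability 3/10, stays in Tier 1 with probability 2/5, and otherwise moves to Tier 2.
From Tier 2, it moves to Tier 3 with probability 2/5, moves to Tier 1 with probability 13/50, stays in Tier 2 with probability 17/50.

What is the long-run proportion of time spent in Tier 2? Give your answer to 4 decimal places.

0.3362

Let the stationary distribution be π with π = πP and π_1 + π_2 + π_3 = 1.
π_1 = 0.42·π_1 + 0.3·π_2 + 0.4·π_3
π_2 = 0.22·π_1 + 0.4·π_2 + 0.26·π_3
Solving with the normalization constraint gives π = (0.3791, 0.2847, 0.3362).
So the stationary probability of Tier 2 is 0.3362.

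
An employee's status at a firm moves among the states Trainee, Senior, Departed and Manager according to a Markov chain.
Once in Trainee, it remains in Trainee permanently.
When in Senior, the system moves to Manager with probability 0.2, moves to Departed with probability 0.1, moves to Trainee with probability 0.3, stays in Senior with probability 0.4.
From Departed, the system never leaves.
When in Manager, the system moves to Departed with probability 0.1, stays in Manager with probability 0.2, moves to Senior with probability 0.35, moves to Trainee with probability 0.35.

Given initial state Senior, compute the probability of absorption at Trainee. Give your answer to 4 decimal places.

0.7561

Let h(s) be the probability of absorption at Trainee starting from transient state s. Then h(Trainee) = 1 and h(Departed) = 0. By first-step analysis:
h(Senior) = 0.3·1 + 0.4·h(Senior) + 0.1·0 + 0.2·h(Manager)
h(Manager) = 0.35·1 + 0.35·h(Senior) + 0.1·0 + 0.2·h(Manager)
Solving: h(Senior) = 0.7561, h(Manager) = 0.7683.
Starting from Senior, the probability is 0.7561.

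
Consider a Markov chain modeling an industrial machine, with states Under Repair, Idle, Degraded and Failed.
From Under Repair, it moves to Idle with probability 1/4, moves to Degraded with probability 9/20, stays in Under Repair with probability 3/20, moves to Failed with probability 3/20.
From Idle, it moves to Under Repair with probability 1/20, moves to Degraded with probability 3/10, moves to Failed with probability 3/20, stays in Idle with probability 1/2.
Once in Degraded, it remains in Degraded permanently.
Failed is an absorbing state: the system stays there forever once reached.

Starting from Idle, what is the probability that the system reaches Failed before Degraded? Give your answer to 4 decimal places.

0.3273

Let h(s) be the probability of absorption at Failed starting from transient state s. Then h(Failed) = 1 and h(Degraded) = 0. By first-step analysis:
h(Under Repair) = 0.15·h(Under Repair) + 0.25·h(Idle) + 0.45·0 + 0.15·1
h(Idle) = 0.05·h(Under Repair) + 0.5·h(Idle) + 0.3·0 + 0.15·1
Solving: h(Under Repair) = 0.2727, h(Idle) = 0.3273.
Starting from Idle, the probability is 0.3273.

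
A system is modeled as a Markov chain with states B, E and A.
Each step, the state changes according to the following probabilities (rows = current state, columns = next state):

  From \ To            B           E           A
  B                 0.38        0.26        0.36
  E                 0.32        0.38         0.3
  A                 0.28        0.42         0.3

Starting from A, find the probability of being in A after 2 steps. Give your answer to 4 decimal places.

0.3168

Sum over the intermediate state after 1 step:
P = P(A→B)·P(B→A) + P(A→E)·P(E→A) + P(A→A)·P(A→A)
  = 0.28×0.36 + 0.42×0.3 + 0.3×0.3
  = 0.1008 + 0.1260 + 0.0900 = 0.3168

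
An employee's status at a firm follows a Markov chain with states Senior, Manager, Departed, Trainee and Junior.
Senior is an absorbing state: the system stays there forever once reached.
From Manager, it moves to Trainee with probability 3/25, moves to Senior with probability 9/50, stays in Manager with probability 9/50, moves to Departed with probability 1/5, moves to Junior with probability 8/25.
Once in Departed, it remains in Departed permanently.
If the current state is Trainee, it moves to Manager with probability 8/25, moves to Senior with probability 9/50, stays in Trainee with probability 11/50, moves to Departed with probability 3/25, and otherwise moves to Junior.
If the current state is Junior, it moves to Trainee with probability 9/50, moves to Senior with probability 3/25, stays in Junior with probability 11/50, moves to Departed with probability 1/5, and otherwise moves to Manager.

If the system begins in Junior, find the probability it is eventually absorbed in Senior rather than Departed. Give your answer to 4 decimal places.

Let h(s) be the probability of absorption at Senior starting from transient state s. Then h(Senior) = 1 and h(Departed) = 0. By first-step analysis:
h(Manager) = 0.18·1 + 0.18·h(Manager) + 0.2·0 + 0.12·h(Trainee) + 0.32·h(Junior)
h(Trainee) = 0.18·1 + 0.32·h(Manager) + 0.12·0 + 0.22·h(Trainee) + 0.16·h(Junior)
h(Junior) = 0.12·1 + 0.28·h(Manager) + 0.2·0 + 0.18·h(Trainee) + 0.22·h(Junior)
Solving: h(Manager) = 0.4658, h(Trainee) = 0.5120, h(Junior) = 0.4392.
Starting from Junior, the probability is 0.4392.

0.4392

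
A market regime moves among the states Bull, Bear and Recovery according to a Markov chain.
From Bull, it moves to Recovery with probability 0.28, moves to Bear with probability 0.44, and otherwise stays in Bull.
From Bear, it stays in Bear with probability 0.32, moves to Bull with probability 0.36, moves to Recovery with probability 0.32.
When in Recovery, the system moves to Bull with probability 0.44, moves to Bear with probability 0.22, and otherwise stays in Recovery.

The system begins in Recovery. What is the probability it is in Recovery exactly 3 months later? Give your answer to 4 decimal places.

0.3121

Propagate the distribution vector 3 months from Recovery.
After 0 months: (0.0000, 0.0000, 1.0000)
After 1 month: (0.4400, 0.2200, 0.3400)
After 2 months: (0.3520, 0.3388, 0.3092)
After 3 months: (0.3566, 0.3313, 0.3121)
P(in Recovery after 3 months) = 0.3121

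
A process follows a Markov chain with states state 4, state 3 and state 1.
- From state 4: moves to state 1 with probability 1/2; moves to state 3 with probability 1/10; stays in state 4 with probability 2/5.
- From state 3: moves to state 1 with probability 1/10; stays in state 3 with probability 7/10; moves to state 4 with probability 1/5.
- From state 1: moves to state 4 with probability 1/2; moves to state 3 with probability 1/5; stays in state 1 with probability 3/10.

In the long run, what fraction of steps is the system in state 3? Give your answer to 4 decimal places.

Let the stationary distribution be π with π = πP and π_1 + π_2 + π_3 = 1.
π_1 = 0.4·π_1 + 0.2·π_2 + 0.5·π_3
π_2 = 0.1·π_1 + 0.7·π_2 + 0.2·π_3
Solving with the normalization constraint gives π = (0.3654, 0.3269, 0.3077).
So the stationary probability of state 3 is 0.3269.

0.3269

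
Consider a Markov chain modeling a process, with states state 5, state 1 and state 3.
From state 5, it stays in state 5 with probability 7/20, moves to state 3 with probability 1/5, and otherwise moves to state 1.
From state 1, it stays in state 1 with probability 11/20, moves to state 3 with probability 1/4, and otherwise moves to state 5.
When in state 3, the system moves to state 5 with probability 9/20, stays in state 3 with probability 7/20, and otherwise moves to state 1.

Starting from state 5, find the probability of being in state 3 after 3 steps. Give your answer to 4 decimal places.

0.2601

Propagate the distribution vector 3 steps from state 5.
After 0 steps: (1.0000, 0.0000, 0.0000)
After 1 step: (0.3500, 0.4500, 0.2000)
After 2 steps: (0.3025, 0.4450, 0.2525)
After 3 steps: (0.3085, 0.4314, 0.2601)
P(in state 3 after 3 steps) = 0.2601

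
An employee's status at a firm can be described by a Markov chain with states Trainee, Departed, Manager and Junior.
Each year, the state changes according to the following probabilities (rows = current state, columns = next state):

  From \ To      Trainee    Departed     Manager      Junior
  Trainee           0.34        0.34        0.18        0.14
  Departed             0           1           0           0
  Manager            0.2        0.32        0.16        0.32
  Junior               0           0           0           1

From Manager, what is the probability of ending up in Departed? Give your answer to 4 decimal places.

0.5386

Let h(s) be the probability of absorption at Departed starting from transient state s. Then h(Departed) = 1 and h(Junior) = 0. By first-step analysis:
h(Trainee) = 0.34·h(Trainee) + 0.34·1 + 0.18·h(Manager) + 0.14·0
h(Manager) = 0.2·h(Trainee) + 0.32·1 + 0.16·h(Manager) + 0.32·0
Solving: h(Trainee) = 0.6620, h(Manager) = 0.5386.
Starting from Manager, the probability is 0.5386.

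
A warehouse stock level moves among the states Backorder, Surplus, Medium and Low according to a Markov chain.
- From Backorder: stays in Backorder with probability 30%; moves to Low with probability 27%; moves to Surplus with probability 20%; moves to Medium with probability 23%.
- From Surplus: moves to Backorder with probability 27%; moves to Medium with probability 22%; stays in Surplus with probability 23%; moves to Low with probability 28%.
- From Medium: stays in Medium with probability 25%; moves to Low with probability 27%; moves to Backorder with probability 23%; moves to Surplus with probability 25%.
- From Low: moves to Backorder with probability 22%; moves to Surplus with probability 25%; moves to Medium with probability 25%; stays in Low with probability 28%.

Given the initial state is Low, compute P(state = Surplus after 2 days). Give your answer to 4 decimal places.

Propagate the distribution vector 2 days from Low.
After 0 days: (0.0000, 0.0000, 0.0000, 1.0000)
After 1 day: (0.2200, 0.2500, 0.2500, 0.2800)
After 2 days: (0.2526, 0.2340, 0.2381, 0.2753)
P(in Surplus after 2 days) = 0.2340

0.2340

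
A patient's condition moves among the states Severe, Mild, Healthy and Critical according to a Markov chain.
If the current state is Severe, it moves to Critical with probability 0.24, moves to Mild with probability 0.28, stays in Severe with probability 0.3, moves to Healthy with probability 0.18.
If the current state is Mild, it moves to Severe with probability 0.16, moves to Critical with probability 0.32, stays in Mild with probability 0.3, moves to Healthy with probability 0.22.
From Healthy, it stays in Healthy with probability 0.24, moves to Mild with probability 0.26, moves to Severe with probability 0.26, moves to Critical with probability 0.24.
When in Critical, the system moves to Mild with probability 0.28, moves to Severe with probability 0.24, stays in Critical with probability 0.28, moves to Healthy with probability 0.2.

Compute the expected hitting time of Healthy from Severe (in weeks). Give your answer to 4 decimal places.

5.0786

Let t(s) be the expected number of weeks to first reach Healthy from state s, with t(Healthy) = 0. Conditioning on the first week:
t(Severe) = 1 + 0.3·t(Severe) + 0.28·t(Mild) + 0.24·t(Critical)
t(Mild) = 1 + 0.16·t(Severe) + 0.3·t(Mild) + 0.32·t(Critical)
t(Critical) = 1 + 0.24·t(Severe) + 0.28·t(Mild) + 0.28·t(Critical)
Solving: t(Severe) = 5.0786, t(Mild) = 4.8627, t(Critical) = 4.9728.
Expected weeks from Severe to Healthy: 5.0786.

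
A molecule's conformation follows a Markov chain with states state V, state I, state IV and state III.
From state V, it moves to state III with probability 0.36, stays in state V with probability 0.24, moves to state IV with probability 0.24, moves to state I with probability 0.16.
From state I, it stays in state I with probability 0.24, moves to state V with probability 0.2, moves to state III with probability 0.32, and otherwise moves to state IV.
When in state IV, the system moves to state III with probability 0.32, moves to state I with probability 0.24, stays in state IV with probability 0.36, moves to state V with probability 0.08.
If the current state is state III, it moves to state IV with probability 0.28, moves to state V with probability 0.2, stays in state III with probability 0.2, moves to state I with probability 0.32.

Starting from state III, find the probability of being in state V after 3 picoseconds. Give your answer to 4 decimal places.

Propagate the distribution vector 3 picoseconds from state III.
After 0 picoseconds: (0.0000, 0.0000, 0.0000, 1.0000)
After 1 picosecond: (0.2000, 0.3200, 0.2800, 0.2000)
After 2 picoseconds: (0.1744, 0.2400, 0.2816, 0.3040)
After 3 picoseconds: (0.1732, 0.2504, 0.2860, 0.2905)
P(in state V after 3 picoseconds) = 0.1732

0.1732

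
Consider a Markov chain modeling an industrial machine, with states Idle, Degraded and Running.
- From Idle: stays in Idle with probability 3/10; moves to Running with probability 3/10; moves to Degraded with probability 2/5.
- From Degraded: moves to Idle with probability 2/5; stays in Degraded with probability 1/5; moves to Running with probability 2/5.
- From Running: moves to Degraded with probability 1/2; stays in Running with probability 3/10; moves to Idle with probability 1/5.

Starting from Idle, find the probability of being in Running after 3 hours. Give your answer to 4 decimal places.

0.3350

Propagate the distribution vector 3 hours from Idle.
After 0 hours: (1.0000, 0.0000, 0.0000)
After 1 hour: (0.3000, 0.4000, 0.3000)
After 2 hours: (0.3100, 0.3500, 0.3400)
After 3 hours: (0.3010, 0.3640, 0.3350)
P(in Running after 3 hours) = 0.3350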